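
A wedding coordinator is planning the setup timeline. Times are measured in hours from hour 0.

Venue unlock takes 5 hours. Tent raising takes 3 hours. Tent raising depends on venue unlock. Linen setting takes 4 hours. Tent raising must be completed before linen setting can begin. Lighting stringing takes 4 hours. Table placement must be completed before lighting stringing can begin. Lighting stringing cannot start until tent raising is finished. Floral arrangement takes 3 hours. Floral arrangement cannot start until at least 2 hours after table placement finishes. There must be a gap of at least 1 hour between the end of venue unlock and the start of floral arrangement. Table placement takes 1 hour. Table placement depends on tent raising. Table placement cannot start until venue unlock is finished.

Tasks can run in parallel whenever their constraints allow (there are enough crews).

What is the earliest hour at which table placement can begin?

8

Venue unlock has no prerequisites, so it starts at hour 0 and finishes at hour 5.
Tent raising cannot begin until venue unlock (finishes hour 5). It runs from hour 5 to 5 + 3 = hour 8.
Table placement waits on tent raising (finishes hour 8); venue unlock (finishes hour 5). The latest of these is hour 8, which is the earliest table placement can start.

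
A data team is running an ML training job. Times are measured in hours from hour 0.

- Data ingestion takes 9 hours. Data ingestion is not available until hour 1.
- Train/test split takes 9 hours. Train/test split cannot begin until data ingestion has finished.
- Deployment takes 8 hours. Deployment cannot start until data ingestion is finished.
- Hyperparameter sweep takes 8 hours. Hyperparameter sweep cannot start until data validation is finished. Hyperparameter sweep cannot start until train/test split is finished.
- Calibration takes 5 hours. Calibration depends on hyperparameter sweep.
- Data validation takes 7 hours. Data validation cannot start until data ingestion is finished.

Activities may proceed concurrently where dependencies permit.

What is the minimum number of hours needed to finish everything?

Data ingestion waits on its own release at hour 1, so it starts at hour 1 and finishes at 1 + 9 = hour 10.
Deployment cannot begin until data ingestion (finishes hour 10). It runs from hour 10 to 10 + 8 = hour 18.
After data ingestion (finishes hour 10), train/test split can start at hour 10 and finishes at hour 19.
After data ingestion (finishes hour 10), data validation can start at hour 10 and finishes at hour 17.
Hyperparameter sweep cannot start until data validation (finishes hour 17); train/test split (finishes hour 19). The controlling bound is hour 19, so hyperparameter sweep finishes at 19 + 8 = hour 27.
Calibration waits on hyperparameter sweep (finishes hour 27), so it starts at hour 27 and finishes at 27 + 5 = hour 32.
All tasks are finished once the last one completes. Finish times: Data ingestion at 10, Data validation at 17, Train/test split at 19, Hyperparameter sweep at 27, Calibration at 32, Deployment at 18. The latest is hour 32.

32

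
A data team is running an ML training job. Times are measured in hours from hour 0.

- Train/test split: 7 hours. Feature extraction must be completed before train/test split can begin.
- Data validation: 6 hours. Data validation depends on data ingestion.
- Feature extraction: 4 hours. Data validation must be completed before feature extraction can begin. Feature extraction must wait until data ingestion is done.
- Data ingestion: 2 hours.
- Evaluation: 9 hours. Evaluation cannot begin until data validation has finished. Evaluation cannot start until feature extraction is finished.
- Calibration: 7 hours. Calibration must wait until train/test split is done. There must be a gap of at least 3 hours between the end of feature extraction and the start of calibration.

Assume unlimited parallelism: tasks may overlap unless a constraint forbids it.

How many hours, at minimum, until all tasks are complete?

Nothing blocks data ingestion, so it runs from hour 0 to hour 2.
After data ingestion (finishes hour 2), data validation can start at hour 2 and finishes at hour 8.
Feature extraction cannot start until data validation (finishes hour 8); data ingestion (finishes hour 2). The controlling bound is hour 8, so feature extraction finishes at 8 + 4 = hour 12.
Evaluation has to wait for data validation (finishes hour 8); feature extraction (finishes hour 12). The latest of these is hour 12, so evaluation runs hour 12 to 12 + 9 = hour 21.
Train/test split cannot begin until feature extraction (finishes hour 12). It runs from hour 12 to 12 + 7 = hour 19.
Calibration has to wait for train/test split (finishes hour 19); feature extraction (finishes hour 12, plus 3-hour gap → hour 15). The latest of these is hour 19, so calibration runs hour 19 to 19 + 7 = hour 26.
All tasks are finished once the last one completes. Finish times: Data ingestion at 2, Data validation at 8, Feature extraction at 12, Train/test split at 19, Evaluation at 21, Calibration at 26. The latest is hour 26.

26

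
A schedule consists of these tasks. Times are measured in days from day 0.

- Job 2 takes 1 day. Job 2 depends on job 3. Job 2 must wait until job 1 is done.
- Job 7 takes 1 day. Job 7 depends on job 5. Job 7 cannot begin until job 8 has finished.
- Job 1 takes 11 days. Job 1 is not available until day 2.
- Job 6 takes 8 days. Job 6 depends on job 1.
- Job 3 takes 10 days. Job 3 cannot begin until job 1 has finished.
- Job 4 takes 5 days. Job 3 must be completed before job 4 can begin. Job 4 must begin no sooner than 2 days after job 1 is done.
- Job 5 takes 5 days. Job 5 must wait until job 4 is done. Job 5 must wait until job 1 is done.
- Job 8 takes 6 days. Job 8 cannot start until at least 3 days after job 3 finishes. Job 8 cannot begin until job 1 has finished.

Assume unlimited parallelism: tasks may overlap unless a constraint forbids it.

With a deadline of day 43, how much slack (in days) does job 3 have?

9

Job 1 cannot begin until its own release at day 2. It runs from day 2 to 2 + 11 = day 13.
After job 1 (finishes day 13), job 3 can start at day 13 and finishes at day 23.

Working backward from the deadline:
Job 2 must finish by day 43; it takes 1 day, so it must start by 43 − 1 = day 42.
Job 7 has no dependents, so it just needs to finish by day 43. Starting by 43 − 1 = day 42 achieves that.
Job 5 must finish before job 7 (must start by day 42). With a 5-day duration, job 5 must start by 42 − 5 = day 37.
Since job 5 (must start by day 37) depends on it, job 4 must finish by day 37. Backing off its 5-day duration gives a latest start of day 32.
Job 8 must finish before job 7 (must start by day 42). With a 6-day duration, job 8 must start by 42 − 6 = day 36.
Job 3 must finish in time for job 2 (must start by day 42); job 4 (must start by day 32); job 8 (must start by day 36, minus 3-day gap → day 33). The tightest is day 32, so job 3 must start by 32 − 10 = day 22.
So job 3 can start as early as day 13 and as late as day 22, giving 22 − 13 = 9 days of slack.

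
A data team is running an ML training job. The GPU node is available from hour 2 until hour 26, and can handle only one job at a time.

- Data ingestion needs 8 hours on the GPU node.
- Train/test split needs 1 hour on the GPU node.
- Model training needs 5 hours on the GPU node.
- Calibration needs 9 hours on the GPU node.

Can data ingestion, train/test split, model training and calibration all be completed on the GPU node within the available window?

The GPU node window is 26 − 2 = 24 hours.
Running back to back, the jobs need 8 + 1 + 5 + 9 = 23 hours on the GPU node.
Since 23 ≤ 24, they fit within the window.

Yes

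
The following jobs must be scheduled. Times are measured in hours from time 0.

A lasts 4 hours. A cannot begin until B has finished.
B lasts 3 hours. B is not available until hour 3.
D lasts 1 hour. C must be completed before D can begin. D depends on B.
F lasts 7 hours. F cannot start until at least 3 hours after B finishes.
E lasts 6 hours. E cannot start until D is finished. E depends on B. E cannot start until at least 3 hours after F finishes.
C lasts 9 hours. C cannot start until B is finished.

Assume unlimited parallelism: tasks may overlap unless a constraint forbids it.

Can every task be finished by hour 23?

No

B cannot begin until its own release at hour 3. It runs from hour 3 to 3 + 3 = hour 6.
F cannot begin until B (finishes hour 6, plus 3-hour gap → hour 9). It runs from hour 9 to 9 + 7 = hour 16.
After B (finishes hour 6), C can start at hour 6 and finishes at hour 15.
D cannot start until C (finishes hour 15); B (finishes hour 6). The controlling bound is hour 15, so D finishes at 15 + 1 = hour 16.
E cannot start until D (finishes hour 16); B (finishes hour 6); F (finishes hour 16, plus 3-hour gap → hour 19). The controlling bound is hour 19, so E finishes at 19 + 6 = hour 25.
After B (finishes hour 6), A can start at hour 6 and finishes at hour 10.
The earliest everything can be done is hour 25, which is after the deadline of 23, so it is not possible.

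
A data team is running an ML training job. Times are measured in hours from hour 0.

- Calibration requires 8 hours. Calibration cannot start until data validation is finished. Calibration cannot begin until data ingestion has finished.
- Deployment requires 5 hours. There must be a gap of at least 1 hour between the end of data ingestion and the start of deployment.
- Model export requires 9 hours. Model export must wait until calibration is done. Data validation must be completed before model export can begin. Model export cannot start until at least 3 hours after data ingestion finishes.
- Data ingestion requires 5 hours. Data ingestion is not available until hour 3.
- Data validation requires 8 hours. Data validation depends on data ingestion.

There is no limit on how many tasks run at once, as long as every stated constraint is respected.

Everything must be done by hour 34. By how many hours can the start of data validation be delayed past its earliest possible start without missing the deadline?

1

Data ingestion waits on its own release at hour 3, so it starts at hour 3 and finishes at 3 + 5 = hour 8.
Data validation waits on data ingestion (finishes hour 8), so it starts at hour 8 and finishes at 8 + 8 = hour 16.

Working backward from the deadline:
Model export has no dependents, so it just needs to finish by hour 34. Starting by 34 − 9 = hour 25 achieves that.
Calibration feeds into model export (must start by hour 25); so calibration must finish by hour 25 and therefore start by hour 17.
For data validation: calibration (must start by hour 17); model export (must start by hour 25). The most restrictive is hour 17; with an 8-hour duration, data validation must start by hour 9.
So data validation can start as early as hour 8 and as late as hour 9, giving 9 − 8 = 1 hour of slack.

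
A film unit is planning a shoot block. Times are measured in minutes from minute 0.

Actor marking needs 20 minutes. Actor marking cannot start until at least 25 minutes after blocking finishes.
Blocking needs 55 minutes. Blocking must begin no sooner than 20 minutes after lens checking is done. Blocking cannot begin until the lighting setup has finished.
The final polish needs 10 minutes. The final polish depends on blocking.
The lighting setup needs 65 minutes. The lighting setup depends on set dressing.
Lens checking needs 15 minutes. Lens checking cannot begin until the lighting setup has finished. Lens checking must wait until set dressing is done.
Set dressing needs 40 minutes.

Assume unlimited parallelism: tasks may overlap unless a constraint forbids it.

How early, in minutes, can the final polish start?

195

Nothing blocks set dressing, so it runs from minute 0 to minute 40.
The lighting setup waits on set dressing (finishes minute 40), so it starts at minute 40 and finishes at 40 + 65 = minute 105.
For lens checking: the lighting setup (finishes minute 105); set dressing (finishes minute 40). Taking the maximum gives a start of minute 105, and it finishes at 105 + 15 = minute 120.
Blocking has to wait for lens checking (finishes minute 120, plus 20-minute gap → minute 140); the lighting setup (finishes minute 105). The latest of these is minute 140, so blocking runs minute 140 to 140 + 55 = minute 195.
The final polish waits on blocking (finishes minute 195), so the earliest it can start is minute 195.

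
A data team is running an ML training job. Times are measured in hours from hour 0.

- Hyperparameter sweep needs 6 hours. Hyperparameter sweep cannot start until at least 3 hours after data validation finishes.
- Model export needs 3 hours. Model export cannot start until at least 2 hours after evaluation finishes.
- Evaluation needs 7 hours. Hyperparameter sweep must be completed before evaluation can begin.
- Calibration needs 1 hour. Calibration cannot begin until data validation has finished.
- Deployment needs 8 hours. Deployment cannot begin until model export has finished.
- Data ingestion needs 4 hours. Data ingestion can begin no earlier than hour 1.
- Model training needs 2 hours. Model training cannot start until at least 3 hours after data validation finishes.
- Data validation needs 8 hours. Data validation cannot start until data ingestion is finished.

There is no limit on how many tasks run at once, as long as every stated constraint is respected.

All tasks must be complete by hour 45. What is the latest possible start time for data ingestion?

4

Nothing follows deployment; the deadline of hour 45 is its only limit. It must start by 45 − 8 = hour 37.
Since deployment (must start by hour 37) depends on it, model export must finish by hour 37. Backing off its 3-hour duration gives a latest start of hour 34.
Evaluation has to be done before model export (must start by hour 34, minus 2-hour gap → hour 32). That means finishing by hour 32, i.e. starting by 32 − 7 = hour 25.
Hyperparameter sweep has to be done before evaluation (must start by hour 25). That means finishing by hour 25, i.e. starting by 25 − 6 = hour 19.
Nothing follows model training; the deadline of hour 45 is its only limit. It must start by 45 − 2 = hour 43.
To finish by hour 45, calibration (duration 1) must start no later than hour 44.
Data validation must finish in time for hyperparameter sweep (must start by hour 19, minus 3-hour gap → hour 16); model training (must start by hour 43, minus 3-hour gap → hour 40); calibration (must start by hour 44). The tightest is hour 16, so data validation must start by 16 − 8 = hour 8.
Data ingestion has to be done before data validation (must start by hour 8). That means finishing by hour 8, i.e. starting by 8 − 4 = hour 4.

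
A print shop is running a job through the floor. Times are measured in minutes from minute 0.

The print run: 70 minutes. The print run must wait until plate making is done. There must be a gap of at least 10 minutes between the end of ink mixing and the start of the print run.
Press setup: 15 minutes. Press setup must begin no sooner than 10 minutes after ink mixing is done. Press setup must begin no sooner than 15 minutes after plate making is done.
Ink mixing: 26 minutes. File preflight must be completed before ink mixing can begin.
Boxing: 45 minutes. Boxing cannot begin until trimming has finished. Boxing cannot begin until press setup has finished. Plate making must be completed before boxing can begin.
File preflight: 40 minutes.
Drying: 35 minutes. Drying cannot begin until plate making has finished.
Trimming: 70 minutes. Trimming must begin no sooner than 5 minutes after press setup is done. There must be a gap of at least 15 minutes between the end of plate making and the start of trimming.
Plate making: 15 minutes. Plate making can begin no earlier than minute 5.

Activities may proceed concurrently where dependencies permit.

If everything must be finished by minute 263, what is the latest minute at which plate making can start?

98

Boxing must finish by minute 263; it takes 45 minutes, so it must start by 263 − 45 = minute 218.
Since boxing (must start by minute 218) depends on it, trimming must finish by minute 218. Backing off its 70-minute duration gives a latest start of minute 148.
For press setup: trimming (must start by minute 148, minus 5-minute gap → minute 143); boxing (must start by minute 218). The most restrictive is minute 143; with a 15-minute duration, press setup must start by minute 128.
The print run must finish by minute 263; it takes 70 minutes, so it must start by 263 − 70 = minute 193.
Nothing follows drying; the deadline of minute 263 is its only limit. It must start by 263 − 35 = minute 228.
For plate making: press setup (must start by minute 128, minus 15-minute gap → minute 113); the print run (must start by minute 193); drying (must start by minute 228); trimming (must start by minute 148, minus 15-minute gap → minute 133); boxing (must start by minute 218). The most restrictive is minute 113; with a 15-minute duration, plate making must start by minute 98.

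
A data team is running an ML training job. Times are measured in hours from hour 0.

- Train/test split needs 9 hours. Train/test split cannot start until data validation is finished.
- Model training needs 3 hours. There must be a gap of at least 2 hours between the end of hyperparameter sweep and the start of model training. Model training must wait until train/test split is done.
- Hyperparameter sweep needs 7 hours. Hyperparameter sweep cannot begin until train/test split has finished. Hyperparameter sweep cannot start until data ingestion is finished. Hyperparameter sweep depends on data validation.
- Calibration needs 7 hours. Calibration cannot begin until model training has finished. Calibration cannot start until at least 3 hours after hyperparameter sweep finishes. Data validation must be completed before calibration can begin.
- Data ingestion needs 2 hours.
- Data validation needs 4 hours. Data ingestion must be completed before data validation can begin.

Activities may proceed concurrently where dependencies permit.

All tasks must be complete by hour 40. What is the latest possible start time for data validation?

To finish by hour 40, calibration (duration 7) must start no later than hour 33.
Model training must finish before calibration (must start by hour 33). With a 3-hour duration, model training must start by 33 − 3 = hour 30.
Hyperparameter sweep has several dependents: model training (must start by hour 30, minus 2-hour gap → hour 28); calibration (must start by hour 33, minus 3-hour gap → hour 30). The earliest of those limits is hour 28, so hyperparameter sweep must start by 28 − 7 = hour 21.
For train/test split: hyperparameter sweep (must start by hour 21); model training (must start by hour 30). The most restrictive is hour 21; with a 9-hour duration, train/test split must start by hour 12.
Data validation feeds train/test split (must start by hour 12); hyperparameter sweep (must start by hour 21); calibration (must start by hour 33). Taking the minimum, data validation must finish by hour 12 and start by 12 − 4 = hour 8.

8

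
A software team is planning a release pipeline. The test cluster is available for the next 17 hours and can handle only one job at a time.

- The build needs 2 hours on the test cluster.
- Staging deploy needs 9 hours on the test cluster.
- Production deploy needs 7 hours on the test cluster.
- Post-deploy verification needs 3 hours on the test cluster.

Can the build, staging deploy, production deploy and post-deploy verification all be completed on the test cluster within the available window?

Running back to back, the jobs need 2 + 9 + 7 + 3 = 21 hours on the test cluster.
Since 21 > 17, they cannot all fit.

No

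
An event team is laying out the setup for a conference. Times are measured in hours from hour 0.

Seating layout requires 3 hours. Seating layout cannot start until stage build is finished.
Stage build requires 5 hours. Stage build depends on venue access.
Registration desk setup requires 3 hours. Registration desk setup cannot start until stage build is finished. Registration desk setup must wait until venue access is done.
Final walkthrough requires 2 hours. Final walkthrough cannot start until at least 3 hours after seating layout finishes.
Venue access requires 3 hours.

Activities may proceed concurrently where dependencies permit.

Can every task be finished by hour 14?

Venue access has no prerequisites, so it starts at hour 0 and finishes at hour 3.
Stage build cannot begin until venue access (finishes hour 3). It runs from hour 3 to 3 + 5 = hour 8.
Registration desk setup needs all of stage build (finishes hour 8); venue access (finishes hour 3). That puts its earliest start at hour 8; it finishes at 8 + 3 = hour 11.
After stage build (finishes hour 8), seating layout can start at hour 8 and finishes at hour 11.
Final walkthrough waits on seating layout (finishes hour 11, plus 3-hour gap → hour 14), so it starts at hour 14 and finishes at 14 + 2 = hour 16.
The earliest everything can be done is hour 16, which is after the deadline of 14, so it is not possible.

No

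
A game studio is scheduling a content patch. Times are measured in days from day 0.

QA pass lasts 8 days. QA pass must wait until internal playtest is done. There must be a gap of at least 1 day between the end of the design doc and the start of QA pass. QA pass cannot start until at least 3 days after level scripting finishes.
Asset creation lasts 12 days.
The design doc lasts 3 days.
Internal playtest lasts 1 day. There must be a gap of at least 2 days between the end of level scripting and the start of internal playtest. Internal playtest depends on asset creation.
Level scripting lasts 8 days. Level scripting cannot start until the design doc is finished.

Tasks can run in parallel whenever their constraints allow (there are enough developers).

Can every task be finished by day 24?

Asset creation can start immediately at day 0; it finishes at day 12.
The design doc has no prerequisites, so it starts at day 0 and finishes at day 3.
Level scripting cannot begin until the design doc (finishes day 3). It runs from day 3 to 3 + 8 = day 11.
Internal playtest needs all of level scripting (finishes day 11, plus 2-day gap → day 13); asset creation (finishes day 12). That puts its earliest start at day 13; it finishes at 13 + 1 = day 14.
QA pass cannot start until internal playtest (finishes day 14); the design doc (finishes day 3, plus 1-day gap → day 4); level scripting (finishes day 11, plus 3-day gap → day 14). The controlling bound is day 14, so QA pass finishes at 14 + 8 = day 22.
Every task is finished by day 22, which is no later than the deadline of 24, so the schedule is feasible.

Yes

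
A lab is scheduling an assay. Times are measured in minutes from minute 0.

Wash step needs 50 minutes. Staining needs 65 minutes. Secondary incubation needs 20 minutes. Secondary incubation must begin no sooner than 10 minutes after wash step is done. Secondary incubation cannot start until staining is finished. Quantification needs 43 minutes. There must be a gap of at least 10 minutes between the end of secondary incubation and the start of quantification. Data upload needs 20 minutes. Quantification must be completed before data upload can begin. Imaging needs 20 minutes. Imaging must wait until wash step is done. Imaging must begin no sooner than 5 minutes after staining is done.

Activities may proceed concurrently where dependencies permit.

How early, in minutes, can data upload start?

138

Staining can start immediately at minute 0; it finishes at minute 65.
Wash step has no prerequisites, so it starts at minute 0 and finishes at minute 50.
Secondary incubation cannot start until wash step (finishes minute 50, plus 10-minute gap → minute 60); staining (finishes minute 65). The controlling bound is minute 65, so secondary incubation finishes at 65 + 20 = minute 85.
Quantification waits on secondary incubation (finishes minute 85, plus 10-minute gap → minute 95), so it starts at minute 95 and finishes at 95 + 43 = minute 138.
Data upload waits on quantification (finishes minute 138), so the earliest it can start is minute 138.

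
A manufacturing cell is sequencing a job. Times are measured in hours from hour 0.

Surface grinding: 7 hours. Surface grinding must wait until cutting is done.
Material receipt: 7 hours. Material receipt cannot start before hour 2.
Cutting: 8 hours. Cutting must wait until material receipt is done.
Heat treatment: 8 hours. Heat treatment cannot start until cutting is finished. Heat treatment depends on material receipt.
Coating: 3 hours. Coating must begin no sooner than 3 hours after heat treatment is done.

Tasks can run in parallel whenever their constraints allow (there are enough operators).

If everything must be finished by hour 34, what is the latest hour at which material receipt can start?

Coating has no dependents, so it just needs to finish by hour 34. Starting by 34 − 3 = hour 31 achieves that.
Heat treatment feeds into coating (must start by hour 31, minus 3-hour gap → hour 28); so heat treatment must finish by hour 28 and therefore start by hour 20.
Surface grinding must finish by hour 34; it takes 7 hours, so it must start by 34 − 7 = hour 27.
For cutting: heat treatment (must start by hour 20); surface grinding (must start by hour 27). The most restrictive is hour 20; with an 8-hour duration, cutting must start by hour 12.
Material receipt has several dependents: cutting (must start by hour 12); heat treatment (must start by hour 20). The earliest of those limits is hour 12, so material receipt must start by 12 − 7 = hour 5.

5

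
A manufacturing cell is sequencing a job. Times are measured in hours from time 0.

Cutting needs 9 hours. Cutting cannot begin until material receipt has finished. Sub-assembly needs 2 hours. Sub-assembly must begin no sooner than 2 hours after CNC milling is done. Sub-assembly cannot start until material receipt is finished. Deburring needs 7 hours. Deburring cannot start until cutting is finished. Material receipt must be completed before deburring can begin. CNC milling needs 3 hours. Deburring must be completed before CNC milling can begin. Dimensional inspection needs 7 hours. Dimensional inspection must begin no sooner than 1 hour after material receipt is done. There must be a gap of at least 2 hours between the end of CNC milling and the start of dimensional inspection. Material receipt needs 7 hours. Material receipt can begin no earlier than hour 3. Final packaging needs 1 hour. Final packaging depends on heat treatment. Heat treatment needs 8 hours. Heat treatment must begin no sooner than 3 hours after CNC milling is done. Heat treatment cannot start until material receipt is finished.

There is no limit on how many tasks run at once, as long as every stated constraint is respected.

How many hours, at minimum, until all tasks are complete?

After its own release at hour 3, material receipt can start at hour 3 and finishes at hour 10.
Cutting waits on material receipt (finishes hour 10), so it starts at hour 10 and finishes at 10 + 9 = hour 19.
For deburring: cutting (finishes hour 19); material receipt (finishes hour 10). Taking the maximum gives a start of hour 19, and it finishes at 19 + 7 = hour 26.
After deburring (finishes hour 26), CNC milling can start at hour 26 and finishes at hour 29.
Sub-assembly needs all of CNC milling (finishes hour 29, plus 2-hour gap → hour 31); material receipt (finishes hour 10). That puts its earliest start at hour 31; it finishes at 31 + 2 = hour 33.
Dimensional inspection cannot start until material receipt (finishes hour 10, plus 1-hour gap → hour 11); CNC milling (finishes hour 29, plus 2-hour gap → hour 31). The controlling bound is hour 31, so dimensional inspection finishes at 31 + 7 = hour 38.
Heat treatment needs all of CNC milling (finishes hour 29, plus 3-hour gap → hour 32); material receipt (finishes hour 10). That puts its earliest start at hour 32; it finishes at 32 + 8 = hour 40.
Final packaging cannot begin until heat treatment (finishes hour 40). It runs from hour 40 to 40 + 1 = hour 41.
All tasks are finished once the last one completes. Finish times: Material receipt at 10, Cutting at 19, Deburring at 26, CNC milling at 29, Heat treatment at 40, Dimensional inspection at 38, Sub-assembly at 33, Final packaging at 41. The latest is hour 41.

41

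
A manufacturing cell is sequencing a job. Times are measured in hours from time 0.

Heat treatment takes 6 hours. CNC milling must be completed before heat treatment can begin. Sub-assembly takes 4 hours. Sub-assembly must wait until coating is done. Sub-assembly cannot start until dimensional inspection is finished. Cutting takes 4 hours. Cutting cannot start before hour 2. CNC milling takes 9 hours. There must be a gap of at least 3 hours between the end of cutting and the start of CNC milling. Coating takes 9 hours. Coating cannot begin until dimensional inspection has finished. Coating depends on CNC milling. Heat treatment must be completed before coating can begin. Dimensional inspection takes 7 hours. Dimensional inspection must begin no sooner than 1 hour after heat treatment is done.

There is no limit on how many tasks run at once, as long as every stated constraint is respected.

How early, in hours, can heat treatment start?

18

Cutting waits on its own release at hour 2, so it starts at hour 2 and finishes at 2 + 4 = hour 6.
After cutting (finishes hour 6, plus 3-hour gap → hour 9), CNC milling can start at hour 9 and finishes at hour 18.
Heat treatment waits on CNC milling (finishes hour 18), so the earliest it can start is hour 18.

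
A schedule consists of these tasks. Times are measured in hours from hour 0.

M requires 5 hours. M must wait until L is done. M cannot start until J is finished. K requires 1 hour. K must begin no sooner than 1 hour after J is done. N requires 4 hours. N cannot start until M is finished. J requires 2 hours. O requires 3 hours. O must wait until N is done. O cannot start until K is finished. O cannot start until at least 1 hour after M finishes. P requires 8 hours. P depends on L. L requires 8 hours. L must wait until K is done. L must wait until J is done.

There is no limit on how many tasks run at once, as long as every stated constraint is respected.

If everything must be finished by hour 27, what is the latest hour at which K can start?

6

Nothing follows O; the deadline of hour 27 is its only limit. It must start by 27 − 3 = hour 24.
N feeds into O (must start by hour 24); so N must finish by hour 24 and therefore start by hour 20.
For M: N (must start by hour 20); O (must start by hour 24, minus 1-hour gap → hour 23). The most restrictive is hour 20; with a 5-hour duration, M must start by hour 15.
P must finish by hour 27; it takes 8 hours, so it must start by 27 − 8 = hour 19.
For L: M (must start by hour 15); P (must start by hour 19). The most restrictive is hour 15; with an 8-hour duration, L must start by hour 7.
For K: L (must start by hour 7); O (must start by hour 24). The most restrictive is hour 7; with a 1-hour duration, K must start by hour 6.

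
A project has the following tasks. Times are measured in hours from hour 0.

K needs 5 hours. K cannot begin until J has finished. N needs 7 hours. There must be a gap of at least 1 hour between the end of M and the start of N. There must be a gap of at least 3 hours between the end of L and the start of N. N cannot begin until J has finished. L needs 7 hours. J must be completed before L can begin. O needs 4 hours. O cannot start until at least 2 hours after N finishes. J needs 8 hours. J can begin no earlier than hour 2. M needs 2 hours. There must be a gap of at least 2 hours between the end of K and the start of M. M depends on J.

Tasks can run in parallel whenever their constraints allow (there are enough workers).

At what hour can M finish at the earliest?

19

J cannot begin until its own release at hour 2. It runs from hour 2 to 2 + 8 = hour 10.
K cannot begin until J (finishes hour 10). It runs from hour 10 to 10 + 5 = hour 15.
M cannot start until K (finishes hour 15, plus 2-hour gap → hour 17); J (finishes hour 10). The controlling bound is hour 17, so M finishes at 17 + 2 = hour 19.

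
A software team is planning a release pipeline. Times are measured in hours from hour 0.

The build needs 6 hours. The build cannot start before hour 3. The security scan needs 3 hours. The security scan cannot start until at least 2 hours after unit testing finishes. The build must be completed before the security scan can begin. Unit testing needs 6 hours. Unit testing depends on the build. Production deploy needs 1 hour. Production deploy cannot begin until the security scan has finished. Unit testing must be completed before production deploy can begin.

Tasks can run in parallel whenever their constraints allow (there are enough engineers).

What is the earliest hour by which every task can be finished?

After its own release at hour 3, the build can start at hour 3 and finishes at hour 9.
Unit testing waits on the build (finishes hour 9), so it starts at hour 9 and finishes at 9 + 6 = hour 15.
The security scan needs all of unit testing (finishes hour 15, plus 2-hour gap → hour 17); the build (finishes hour 9). That puts its earliest start at hour 17; it finishes at 17 + 3 = hour 20.
Production deploy needs all of the security scan (finishes hour 20); unit testing (finishes hour 15). That puts its earliest start at hour 20; it finishes at 20 + 1 = hour 21.
All tasks are finished once the last one completes. Finish times: The build at 9, Unit testing at 15, The security scan at 20, Production deploy at 21. The latest is hour 21.

21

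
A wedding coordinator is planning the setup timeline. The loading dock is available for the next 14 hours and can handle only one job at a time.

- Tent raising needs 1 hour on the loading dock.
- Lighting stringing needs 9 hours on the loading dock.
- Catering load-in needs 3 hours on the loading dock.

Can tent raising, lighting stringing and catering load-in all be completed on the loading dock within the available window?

Yes

Running back to back, the jobs need 1 + 9 + 3 = 13 hours on the loading dock.
Since 13 ≤ 14, they fit within the window.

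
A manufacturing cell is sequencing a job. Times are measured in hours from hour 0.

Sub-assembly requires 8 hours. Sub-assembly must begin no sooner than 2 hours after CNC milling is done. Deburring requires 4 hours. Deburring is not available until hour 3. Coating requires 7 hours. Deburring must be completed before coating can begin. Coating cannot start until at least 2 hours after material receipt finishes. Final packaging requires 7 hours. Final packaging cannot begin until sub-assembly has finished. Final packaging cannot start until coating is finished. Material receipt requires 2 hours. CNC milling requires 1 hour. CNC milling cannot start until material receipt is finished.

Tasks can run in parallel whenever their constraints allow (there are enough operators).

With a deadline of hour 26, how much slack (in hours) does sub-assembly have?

6

Material receipt can start immediately at hour 0; it finishes at hour 2.
CNC milling waits on material receipt (finishes hour 2), so it starts at hour 2 and finishes at 2 + 1 = hour 3.
Sub-assembly waits on CNC milling (finishes hour 3, plus 2-hour gap → hour 5), so it starts at hour 5 and finishes at 5 + 8 = hour 13.

Working backward from the deadline:
Final packaging must finish by hour 26; it takes 7 hours, so it must start by 26 − 7 = hour 19.
Sub-assembly feeds into final packaging (must start by hour 19); so sub-assembly must finish by hour 19 and therefore start by hour 11.
So sub-assembly can start as early as hour 5 and as late as hour 11, giving 11 − 5 = 6 hours of slack.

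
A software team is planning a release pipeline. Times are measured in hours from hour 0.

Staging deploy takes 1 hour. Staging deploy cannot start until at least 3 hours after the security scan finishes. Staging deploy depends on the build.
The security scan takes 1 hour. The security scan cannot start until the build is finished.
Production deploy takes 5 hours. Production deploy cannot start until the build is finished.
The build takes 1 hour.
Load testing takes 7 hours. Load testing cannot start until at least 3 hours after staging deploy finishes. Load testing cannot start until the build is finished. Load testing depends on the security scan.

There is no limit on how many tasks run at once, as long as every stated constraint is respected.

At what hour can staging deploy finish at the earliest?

6

The build has no prerequisites, so it starts at hour 0 and finishes at hour 1.
The security scan waits on the build (finishes hour 1), so it starts at hour 1 and finishes at 1 + 1 = hour 2.
For staging deploy: the security scan (finishes hour 2, plus 3-hour gap → hour 5); the build (finishes hour 1). Taking the maximum gives a start of hour 5, and it finishes at 5 + 1 = hour 6.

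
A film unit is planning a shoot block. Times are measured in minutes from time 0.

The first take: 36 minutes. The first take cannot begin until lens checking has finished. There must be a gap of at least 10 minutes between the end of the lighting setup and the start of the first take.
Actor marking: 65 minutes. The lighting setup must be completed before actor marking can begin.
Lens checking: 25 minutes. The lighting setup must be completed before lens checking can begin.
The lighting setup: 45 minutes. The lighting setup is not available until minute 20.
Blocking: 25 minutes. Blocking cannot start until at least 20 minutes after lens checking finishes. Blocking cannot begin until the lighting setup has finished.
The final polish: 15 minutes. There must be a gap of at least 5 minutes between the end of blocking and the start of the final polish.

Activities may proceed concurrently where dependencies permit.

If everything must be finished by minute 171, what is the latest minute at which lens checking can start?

To finish by minute 171, the final polish (duration 15) must start no later than minute 156.
Blocking must finish before the final polish (must start by minute 156, minus 5-minute gap → minute 151). With a 25-minute duration, blocking must start by 151 − 25 = minute 126.
Nothing follows the first take; the deadline of minute 171 is its only limit. It must start by 171 − 36 = minute 135.
For lens checking: blocking (must start by minute 126, minus 20-minute gap → minute 106); the first take (must start by minute 135). The most restrictive is minute 106; with a 25-minute duration, lens checking must start by minute 81.

81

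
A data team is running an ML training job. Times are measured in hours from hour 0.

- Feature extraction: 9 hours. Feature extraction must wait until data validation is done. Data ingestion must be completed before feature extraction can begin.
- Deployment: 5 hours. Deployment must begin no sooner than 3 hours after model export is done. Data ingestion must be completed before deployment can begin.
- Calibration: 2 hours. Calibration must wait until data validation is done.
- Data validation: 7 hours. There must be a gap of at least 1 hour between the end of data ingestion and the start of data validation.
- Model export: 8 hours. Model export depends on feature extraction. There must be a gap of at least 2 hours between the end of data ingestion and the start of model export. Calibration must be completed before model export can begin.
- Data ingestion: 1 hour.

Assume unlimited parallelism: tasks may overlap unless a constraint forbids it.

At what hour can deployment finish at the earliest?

34

Nothing blocks data ingestion, so it runs from hour 0 to hour 1.
Data validation cannot begin until data ingestion (finishes hour 1, plus 1-hour gap → hour 2). It runs from hour 2 to 2 + 7 = hour 9.
After data validation (finishes hour 9), calibration can start at hour 9 and finishes at hour 11.
For feature extraction: data validation (finishes hour 9); data ingestion (finishes hour 1). Taking the maximum gives a start of hour 9, and it finishes at 9 + 9 = hour 18.
Model export needs all of feature extraction (finishes hour 18); data ingestion (finishes hour 1, plus 2-hour gap → hour 3); calibration (finishes hour 11). That puts its earliest start at hour 18; it finishes at 18 + 8 = hour 26.
Deployment has to wait for model export (finishes hour 26, plus 3-hour gap → hour 29); data ingestion (finishes hour 1). The latest of these is hour 29, so deployment runs hour 29 to 29 + 5 = hour 34.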